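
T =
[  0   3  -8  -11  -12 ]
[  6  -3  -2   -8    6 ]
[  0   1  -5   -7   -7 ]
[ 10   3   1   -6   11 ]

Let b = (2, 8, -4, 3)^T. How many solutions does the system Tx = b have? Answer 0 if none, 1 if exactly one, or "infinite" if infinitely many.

0

Row reduce the augmented matrix [T | b].
Swap R1 ↔ R2
R4 ← R4 − (5/3)·R1: [0, 8, 13/3, 22/3, 1, -31/3]
R3 ← R3 − (1/3)·R2: [0, 0, -7/3, -10/3, -3, -14/3]
R4 ← R4 − (8/3)·R2: [0, 0, 77/3, 110/3, 33, -47/3]
R4 ← R4 + (11)·R3: [0, 0, 0, 0, 0, -67]
The echelon form has 4 nonzero rows; the last pivot sits in the augmented column, so rank(T) = 3 but rank([T|b]) = 4.
Since the ranks differ, the system is inconsistent.
It has no solutions.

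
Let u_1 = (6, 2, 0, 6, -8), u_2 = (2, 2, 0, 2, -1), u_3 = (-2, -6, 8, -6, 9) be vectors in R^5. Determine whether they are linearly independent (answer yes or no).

Form the matrix with these vectors as rows and row reduce.
R2 ← R2 − (1/3)·R1: [0, 4/3, 0, 0, 5/3]
R3 ← R3 + (1/3)·R1: [0, -16/3, 8, -4, 19/3]
R3 ← R3 + (4)·R2: [0, 0, 8, -4, 13]
3 nonzero rows, so the 3 vectors span a space of dimension 3.
Since 3 = 3, the vectors are linearly independent.

yes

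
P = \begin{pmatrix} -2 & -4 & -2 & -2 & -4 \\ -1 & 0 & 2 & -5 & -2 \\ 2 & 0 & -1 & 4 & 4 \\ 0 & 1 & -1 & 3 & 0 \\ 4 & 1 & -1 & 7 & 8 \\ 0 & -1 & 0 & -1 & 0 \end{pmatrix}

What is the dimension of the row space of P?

3

Row reduce to echelon form.
R2 ← R2 − (1/2)·R1: [0, 2, 3, -4, 0]
R3 ← R3 + R1: [0, -4, -3, 2, 0]
R5 ← R5 + (2)·R1: [0, -7, -5, 3, 0]
R3 ← R3 + (2)·R2: [0, 0, 3, -6, 0]
R4 ← R4 − (1/2)·R2: [0, 0, -5/2, 5, 0]
R5 ← R5 + (7/2)·R2: [0, 0, 11/2, -11, 0]
R6 ← R6 + (1/2)·R2: [0, 0, 3/2, -3, 0]
R4 ← R4 + (5/6)·R3: [0, 0, 0, 0, 0]
R5 ← R5 − (11/6)·R3: [0, 0, 0, 0, 0]
R6 ← R6 − (1/2)·R3: [0, 0, 0, 0, 0]
Echelon form has 3 nonzero rows, so rank(P) = 3.
The row space has dimension equal to the rank: 3.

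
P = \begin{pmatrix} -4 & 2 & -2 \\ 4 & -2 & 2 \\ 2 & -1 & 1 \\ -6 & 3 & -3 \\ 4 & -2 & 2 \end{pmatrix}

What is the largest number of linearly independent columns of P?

Row reduce to echelon form.
R2 ← R2 + R1: [0, 0, 0]
R3 ← R3 + (1/2)·R1: [0, 0, 0]
R4 ← R4 − (3/2)·R1: [0, 0, 0]
R5 ← R5 + R1: [0, 0, 0]
Echelon form has 1 nonzero row, so rank(P) = 1.
The rank gives the maximum number of linearly independent columns: 1.

1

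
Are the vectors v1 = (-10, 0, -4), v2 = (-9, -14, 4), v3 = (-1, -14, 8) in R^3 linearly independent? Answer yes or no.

Form the matrix with these vectors as rows and row reduce.
R2 ← R2 − (9/10)·R1: [0, -14, 38/5]
R3 ← R3 − (1/10)·R1: [0, -14, 42/5]
R3 ← R3 − R2: [0, 0, 4/5]
3 nonzero rows, so the 3 vectors span a space of dimension 3.
Since 3 = 3, the vectors are linearly independent.

yes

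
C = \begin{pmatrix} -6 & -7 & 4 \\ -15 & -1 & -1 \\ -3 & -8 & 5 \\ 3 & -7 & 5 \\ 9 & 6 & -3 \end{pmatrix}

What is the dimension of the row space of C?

2

Row reduce to echelon form.
R2 ← R2 − (5/2)·R1: [0, 33/2, -11]
R3 ← R3 − (1/2)·R1: [0, -9/2, 3]
R4 ← R4 + (1/2)·R1: [0, -21/2, 7]
R5 ← R5 + (3/2)·R1: [0, -9/2, 3]
R3 ← R3 + (3/11)·R2: [0, 0, 0]
R4 ← R4 + (7/11)·R2: [0, 0, 0]
R5 ← R5 + (3/11)·R2: [0, 0, 0]
Echelon form has 2 nonzero rows, so rank(C) = 2.
The row space has dimension equal to the rank: 2.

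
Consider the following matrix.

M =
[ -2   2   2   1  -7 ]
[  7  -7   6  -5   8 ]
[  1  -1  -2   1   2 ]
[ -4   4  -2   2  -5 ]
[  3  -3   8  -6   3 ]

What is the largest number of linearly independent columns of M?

3

Row reduce to echelon form.
R2 ← R2 + (7/2)·R1: [0, 0, 13, -3/2, -33/2]
R3 ← R3 + (1/2)·R1: [0, 0, -1, 3/2, -3/2]
R4 ← R4 − (2)·R1: [0, 0, -6, 0, 9]
R5 ← R5 + (3/2)·R1: [0, 0, 11, -9/2, -15/2]
R3 ← R3 + (1/13)·R2: [0, 0, 0, 18/13, -36/13]
R4 ← R4 + (6/13)·R2: [0, 0, 0, -9/13, 18/13]
R5 ← R5 − (11/13)·R2: [0, 0, 0, -42/13, 84/13]
R4 ← R4 + (1/2)·R3: [0, 0, 0, 0, 0]
R5 ← R5 + (7/3)·R3: [0, 0, 0, 0, 0]
Echelon form has 3 nonzero rows, so rank(M) = 3.
The rank gives the maximum number of linearly independent columns: 3.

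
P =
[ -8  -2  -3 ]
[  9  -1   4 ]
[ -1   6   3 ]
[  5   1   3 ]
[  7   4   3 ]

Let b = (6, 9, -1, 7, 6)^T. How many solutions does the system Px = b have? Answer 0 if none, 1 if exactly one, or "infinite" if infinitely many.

0

Row reduce the augmented matrix [P | b].
R2 ← R2 + (9/8)·R1: [0, -13/4, 5/8, 63/4]
R3 ← R3 − (1/8)·R1: [0, 25/4, 27/8, -7/4]
R4 ← R4 + (5/8)·R1: [0, -1/4, 9/8, 43/4]
R5 ← R5 + (7/8)·R1: [0, 9/4, 3/8, 45/4]
R3 ← R3 + (25/13)·R2: [0, 0, 119/26, 371/13]
R4 ← R4 − (1/13)·R2: [0, 0, 14/13, 124/13]
R5 ← R5 + (9/13)·R2: [0, 0, 21/26, 288/13]
R4 ← R4 − (4/17)·R3: [0, 0, 0, 48/17]
R5 ← R5 − (3/17)·R3: [0, 0, 0, 291/17]
R5 ← R5 − (97/16)·R4: [0, 0, 0, 0]
The echelon form has 4 nonzero rows; the last pivot sits in the augmented column, so rank(P) = 3 but rank([P|b]) = 4.
Since the ranks differ, the system is inconsistent.
It has no solutions.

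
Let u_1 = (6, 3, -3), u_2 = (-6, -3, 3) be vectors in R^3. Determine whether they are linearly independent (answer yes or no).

Form the matrix with these vectors as rows and row reduce.
R2 ← R2 + R1: [0, 0, 0]
1 nonzero row, so the 2 vectors span a space of dimension 1.
Since 1 < 2, the vectors are linearly dependent.

no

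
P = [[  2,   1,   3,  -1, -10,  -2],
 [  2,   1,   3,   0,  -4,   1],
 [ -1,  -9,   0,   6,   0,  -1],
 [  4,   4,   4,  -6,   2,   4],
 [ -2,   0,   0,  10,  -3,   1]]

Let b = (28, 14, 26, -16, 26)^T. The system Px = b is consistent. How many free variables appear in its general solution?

Row reduce the augmented matrix [P | b].
R2 ← R2 − R1: [0, 0, 0, 1, 6, 3, -14]
R3 ← R3 + (1/2)·R1: [0, -17/2, 3/2, 11/2, -5, -2, 40]
R4 ← R4 − (2)·R1: [0, 2, -2, -4, 22, 8, -72]
R5 ← R5 + R1: [0, 1, 3, 9, -13, -1, 54]
Swap R2 ↔ R3
R4 ← R4 + (4/17)·R2: [0, 0, -28/17, -46/17, 354/17, 128/17, -1064/17]
R5 ← R5 + (2/17)·R2: [0, 0, 54/17, 164/17, -231/17, -21/17, 998/17]
Swap R3 ↔ R4
R5 ← R5 + (27/14)·R3: [0, 0, 0, 31/7, 186/7, 93/7, -62]
R5 ← R5 − (31/7)·R4: [0, 0, 0, 0, 0, 0, 0]
The echelon form has 4 nonzero rows, and every pivot lies in the first 6 columns, so rank(P) = rank([P|b]) = 4.
The system is consistent.
Free variables = (unknowns) − (rank) = 6 − 4 = 2.

2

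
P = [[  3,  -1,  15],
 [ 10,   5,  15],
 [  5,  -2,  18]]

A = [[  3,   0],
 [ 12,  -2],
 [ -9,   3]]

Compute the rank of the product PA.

2

First compute PA:
[[-138,  47],
 [-45,  35],
 [-171,  58]]
Now row reduce the product.
R2 ← R2 − (15/46)·R1: [0, 905/46]
R3 ← R3 − (57/46)·R1: [0, -11/46]
R3 ← R3 + (11/905)·R2: [0, 0]
2 nonzero rows, so rank(PA) = 2.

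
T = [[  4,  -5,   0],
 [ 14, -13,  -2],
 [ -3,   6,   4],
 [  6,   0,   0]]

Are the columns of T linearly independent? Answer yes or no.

yes

Row reduce T to echelon form.
R2 ← R2 − (7/2)·R1: [0, 9/2, -2]
R3 ← R3 + (3/4)·R1: [0, 9/4, 4]
R4 ← R4 − (3/2)·R1: [0, 15/2, 0]
R3 ← R3 − (1/2)·R2: [0, 0, 5]
R4 ← R4 − (5/3)·R2: [0, 0, 10/3]
R4 ← R4 − (2/3)·R3: [0, 0, 0]
3 pivots among 3 columns.
Every column is a pivot column, so the columns are linearly independent.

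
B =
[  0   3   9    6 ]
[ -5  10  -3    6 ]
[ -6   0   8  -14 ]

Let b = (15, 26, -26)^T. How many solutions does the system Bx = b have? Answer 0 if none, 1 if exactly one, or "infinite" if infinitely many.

infinite

Row reduce the augmented matrix [B | b].
Swap R1 ↔ R2
R3 ← R3 − (6/5)·R1: [0, -12, 58/5, -106/5, -286/5]
R3 ← R3 + (4)·R2: [0, 0, 238/5, 14/5, 14/5]
The echelon form has 3 nonzero rows, and every pivot lies in the first 4 columns, so rank(B) = rank([B|b]) = 3.
The system is consistent.
rank = 3 < 4 unknowns, so there are infinitely many solutions.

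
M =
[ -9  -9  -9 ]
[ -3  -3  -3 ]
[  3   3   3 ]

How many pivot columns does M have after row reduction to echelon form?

Row reduce to echelon form.
R2 ← R2 − (1/3)·R1: [0, 0, 0]
R3 ← R3 + (1/3)·R1: [0, 0, 0]
Echelon form has 1 nonzero row, so rank(M) = 1.
Each nonzero row contributes one pivot column: 1 pivot columns.

1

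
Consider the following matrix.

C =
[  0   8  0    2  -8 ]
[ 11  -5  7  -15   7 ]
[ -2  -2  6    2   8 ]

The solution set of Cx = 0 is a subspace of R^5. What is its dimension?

2

Row reduce to echelon form.
Swap R1 ↔ R2
R3 ← R3 + (2/11)·R1: [0, -32/11, 80/11, -8/11, 102/11]
R3 ← R3 + (4/11)·R2: [0, 0, 80/11, 0, 70/11]
3 nonzero rows, so rank(C) = 3.
C has 5 columns; by rank–nullity, nullity = 5 − 3 = 2.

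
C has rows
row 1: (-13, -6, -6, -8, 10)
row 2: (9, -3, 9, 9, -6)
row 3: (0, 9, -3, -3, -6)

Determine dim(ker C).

Row reduce to echelon form.
R2 ← R2 + (9/13)·R1: [0, -93/13, 63/13, 45/13, 12/13]
R3 ← R3 + (39/31)·R2: [0, 0, 96/31, 42/31, -150/31]
3 nonzero rows, so rank(C) = 3.
C has 5 columns; by rank–nullity, nullity = 5 − 3 = 2.

2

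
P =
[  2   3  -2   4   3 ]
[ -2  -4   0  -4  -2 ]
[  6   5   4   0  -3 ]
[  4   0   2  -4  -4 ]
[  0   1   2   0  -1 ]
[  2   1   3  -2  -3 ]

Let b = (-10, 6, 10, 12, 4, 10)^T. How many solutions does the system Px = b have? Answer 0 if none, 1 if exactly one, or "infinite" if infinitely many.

infinite

Row reduce the augmented matrix [P | b].
R2 ← R2 + R1: [0, -1, -2, 0, 1, -4]
R3 ← R3 − (3)·R1: [0, -4, 10, -12, -12, 40]
R4 ← R4 − (2)·R1: [0, -6, 6, -12, -10, 32]
R6 ← R6 − R1: [0, -2, 5, -6, -6, 20]
R3 ← R3 − (4)·R2: [0, 0, 18, -12, -16, 56]
R4 ← R4 − (6)·R2: [0, 0, 18, -12, -16, 56]
R5 ← R5 + R2: [0, 0, 0, 0, 0, 0]
R6 ← R6 − (2)·R2: [0, 0, 9, -6, -8, 28]
R4 ← R4 − R3: [0, 0, 0, 0, 0, 0]
R6 ← R6 − (1/2)·R3: [0, 0, 0, 0, 0, 0]
The echelon form has 3 nonzero rows, and every pivot lies in the first 5 columns, so rank(P) = rank([P|b]) = 3.
The system is consistent.
rank = 3 < 5 unknowns, so there are infinitely many solutions.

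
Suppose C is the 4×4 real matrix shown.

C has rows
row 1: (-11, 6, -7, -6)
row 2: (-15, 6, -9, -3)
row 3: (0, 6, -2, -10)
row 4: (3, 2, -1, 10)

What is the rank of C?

Row reduce to echelon form.
R2 ← R2 − (15/11)·R1: [0, -24/11, 6/11, 57/11]
R4 ← R4 + (3/11)·R1: [0, 40/11, -32/11, 92/11]
R3 ← R3 + (11/4)·R2: [0, 0, -1/2, 17/4]
R4 ← R4 + (5/3)·R2: [0, 0, -2, 17]
R4 ← R4 − (4)·R3: [0, 0, 0, 0]
Echelon form has 3 nonzero rows, so rank(C) = 3.

3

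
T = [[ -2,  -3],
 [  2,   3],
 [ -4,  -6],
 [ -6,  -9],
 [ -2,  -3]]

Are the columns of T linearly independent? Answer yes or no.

no

Row reduce T to echelon form.
R2 ← R2 + R1: [0, 0]
R3 ← R3 − (2)·R1: [0, 0]
R4 ← R4 − (3)·R1: [0, 0]
R5 ← R5 − R1: [0, 0]
1 pivot among 2 columns.
Only 1 < 2 pivot columns, so the columns are linearly dependent.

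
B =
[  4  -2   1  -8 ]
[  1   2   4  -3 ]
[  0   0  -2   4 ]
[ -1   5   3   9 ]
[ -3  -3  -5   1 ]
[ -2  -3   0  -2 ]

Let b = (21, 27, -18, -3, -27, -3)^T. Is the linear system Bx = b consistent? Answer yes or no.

Row reduce the augmented matrix [B | b].
R2 ← R2 − (1/4)·R1: [0, 5/2, 15/4, -1, 87/4]
R4 ← R4 + (1/4)·R1: [0, 9/2, 13/4, 7, 9/4]
R5 ← R5 + (3/4)·R1: [0, -9/2, -17/4, -5, -45/4]
R6 ← R6 + (1/2)·R1: [0, -4, 1/2, -6, 15/2]
R4 ← R4 − (9/5)·R2: [0, 0, -7/2, 44/5, -369/10]
R5 ← R5 + (9/5)·R2: [0, 0, 5/2, -34/5, 279/10]
R6 ← R6 + (8/5)·R2: [0, 0, 13/2, -38/5, 423/10]
R4 ← R4 − (7/4)·R3: [0, 0, 0, 9/5, -27/5]
R5 ← R5 + (5/4)·R3: [0, 0, 0, -9/5, 27/5]
R6 ← R6 + (13/4)·R3: [0, 0, 0, 27/5, -81/5]
R5 ← R5 + R4: [0, 0, 0, 0, 0]
R6 ← R6 − (3)·R4: [0, 0, 0, 0, 0]
The echelon form has 4 nonzero rows, and every pivot lies in the first 4 columns, so rank(B) = rank([B|b]) = 4.
The system is consistent.

yes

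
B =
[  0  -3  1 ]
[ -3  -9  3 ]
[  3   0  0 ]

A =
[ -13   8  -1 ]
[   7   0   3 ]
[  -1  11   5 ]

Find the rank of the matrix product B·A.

2

First compute BA:
[[-22,  11,  -4],
 [-27,   9,  -9],
 [-39,  24,  -3]]
Now row reduce the product.
R2 ← R2 − (27/22)·R1: [0, -9/2, -45/11]
R3 ← R3 − (39/22)·R1: [0, 9/2, 45/11]
R3 ← R3 + R2: [0, 0, 0]
2 nonzero rows, so rank(BA) = 2.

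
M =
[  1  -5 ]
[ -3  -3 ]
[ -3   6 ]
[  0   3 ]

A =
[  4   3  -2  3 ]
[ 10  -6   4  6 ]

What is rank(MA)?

First compute MA:
[[-46,  33, -22, -27],
 [-42,   9,  -6, -27],
 [ 48, -45,  30,  27],
 [ 30, -18,  12,  18]]
Now row reduce the product.
R2 ← R2 − (21/23)·R1: [0, -486/23, 324/23, -54/23]
R3 ← R3 + (24/23)·R1: [0, -243/23, 162/23, -27/23]
R4 ← R4 + (15/23)·R1: [0, 81/23, -54/23, 9/23]
R3 ← R3 − (1/2)·R2: [0, 0, 0, 0]
R4 ← R4 + (1/6)·R2: [0, 0, 0, 0]
2 nonzero rows, so rank(MA) = 2.

2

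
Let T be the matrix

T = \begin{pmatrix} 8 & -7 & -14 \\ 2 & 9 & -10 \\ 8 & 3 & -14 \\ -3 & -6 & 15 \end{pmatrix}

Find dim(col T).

Row reduce to echelon form.
R2 ← R2 − (1/4)·R1: [0, 43/4, -13/2]
R3 ← R3 − R1: [0, 10, 0]
R4 ← R4 + (3/8)·R1: [0, -69/8, 39/4]
R3 ← R3 − (40/43)·R2: [0, 0, 260/43]
R4 ← R4 + (69/86)·R2: [0, 0, 195/43]
R4 ← R4 − (3/4)·R3: [0, 0, 0]
Echelon form has 3 nonzero rows, so rank(T) = 3.
The column space has dimension equal to the rank: 3.

3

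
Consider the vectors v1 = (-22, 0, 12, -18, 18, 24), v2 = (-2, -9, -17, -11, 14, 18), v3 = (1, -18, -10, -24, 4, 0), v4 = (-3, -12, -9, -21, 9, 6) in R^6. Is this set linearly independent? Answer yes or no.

yes

Form the matrix with these vectors as rows and row reduce.
R2 ← R2 − (1/11)·R1: [0, -9, -199/11, -103/11, 136/11, 174/11]
R3 ← R3 + (1/22)·R1: [0, -18, -104/11, -273/11, 53/11, 12/11]
R4 ← R4 − (3/22)·R1: [0, -12, -117/11, -204/11, 72/11, 30/11]
R3 ← R3 − (2)·R2: [0, 0, 294/11, -67/11, -219/11, -336/11]
R4 ← R4 − (4/3)·R2: [0, 0, 445/33, -200/33, -328/33, -202/11]
R4 ← R4 − (445/882)·R3: [0, 0, 0, -2635/882, 31/294, -62/21]
4 nonzero rows, so the 4 vectors span a space of dimension 4.
Since 4 = 4, the vectors are linearly independent.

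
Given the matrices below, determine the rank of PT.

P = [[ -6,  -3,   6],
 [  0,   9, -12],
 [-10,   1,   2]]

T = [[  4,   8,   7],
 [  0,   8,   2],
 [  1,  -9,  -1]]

First compute PT:
[[-18, -126, -54],
 [-12, 180,  30],
 [-38, -90, -70]]
Now row reduce the product.
R2 ← R2 − (2/3)·R1: [0, 264, 66]
R3 ← R3 − (19/9)·R1: [0, 176, 44]
R3 ← R3 − (2/3)·R2: [0, 0, 0]
2 nonzero rows, so rank(PT) = 2.

2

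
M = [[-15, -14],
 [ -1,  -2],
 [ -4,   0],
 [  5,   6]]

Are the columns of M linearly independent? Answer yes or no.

yes

Row reduce M to echelon form.
R2 ← R2 − (1/15)·R1: [0, -16/15]
R3 ← R3 − (4/15)·R1: [0, 56/15]
R4 ← R4 + (1/3)·R1: [0, 4/3]
R3 ← R3 + (7/2)·R2: [0, 0]
R4 ← R4 + (5/4)·R2: [0, 0]
2 pivots among 2 columns.
Every column is a pivot column, so the columns are linearly independent.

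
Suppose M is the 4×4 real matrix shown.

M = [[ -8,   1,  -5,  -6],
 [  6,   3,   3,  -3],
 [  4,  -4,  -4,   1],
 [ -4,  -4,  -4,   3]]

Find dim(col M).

3

Row reduce to echelon form.
R2 ← R2 + (3/4)·R1: [0, 15/4, -3/4, -15/2]
R3 ← R3 + (1/2)·R1: [0, -7/2, -13/2, -2]
R4 ← R4 − (1/2)·R1: [0, -9/2, -3/2, 6]
R3 ← R3 + (14/15)·R2: [0, 0, -36/5, -9]
R4 ← R4 + (6/5)·R2: [0, 0, -12/5, -3]
R4 ← R4 − (1/3)·R3: [0, 0, 0, 0]
Echelon form has 3 nonzero rows, so rank(M) = 3.
The column space has dimension equal to the rank: 3.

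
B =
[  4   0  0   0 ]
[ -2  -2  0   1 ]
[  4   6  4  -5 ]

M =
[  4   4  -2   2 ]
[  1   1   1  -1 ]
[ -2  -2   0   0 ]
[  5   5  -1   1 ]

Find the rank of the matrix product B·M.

2

First compute BM:
[[ 16,  16,  -8,   8],
 [ -5,  -5,   1,  -1],
 [-11, -11,   3,  -3]]
Now row reduce the product.
R2 ← R2 + (5/16)·R1: [0, 0, -3/2, 3/2]
R3 ← R3 + (11/16)·R1: [0, 0, -5/2, 5/2]
R3 ← R3 − (5/3)·R2: [0, 0, 0, 0]
2 nonzero rows, so rank(BM) = 2.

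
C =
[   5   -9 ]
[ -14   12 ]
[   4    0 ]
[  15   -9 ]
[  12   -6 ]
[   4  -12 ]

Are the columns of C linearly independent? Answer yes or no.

Row reduce C to echelon form.
R2 ← R2 + (14/5)·R1: [0, -66/5]
R3 ← R3 − (4/5)·R1: [0, 36/5]
R4 ← R4 − (3)·R1: [0, 18]
R5 ← R5 − (12/5)·R1: [0, 78/5]
R6 ← R6 − (4/5)·R1: [0, -24/5]
R3 ← R3 + (6/11)·R2: [0, 0]
R4 ← R4 + (15/11)·R2: [0, 0]
R5 ← R5 + (13/11)·R2: [0, 0]
R6 ← R6 − (4/11)·R2: [0, 0]
2 pivots among 2 columns.
Every column is a pivot column, so the columns are linearly independent.

yes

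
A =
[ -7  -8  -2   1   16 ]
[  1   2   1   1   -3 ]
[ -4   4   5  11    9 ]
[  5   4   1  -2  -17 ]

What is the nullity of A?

2

Row reduce to echelon form.
R2 ← R2 + (1/7)·R1: [0, 6/7, 5/7, 8/7, -5/7]
R3 ← R3 − (4/7)·R1: [0, 60/7, 43/7, 73/7, -1/7]
R4 ← R4 + (5/7)·R1: [0, -12/7, -3/7, -9/7, -39/7]
R3 ← R3 − (10)·R2: [0, 0, -1, -1, 7]
R4 ← R4 + (2)·R2: [0, 0, 1, 1, -7]
R4 ← R4 + R3: [0, 0, 0, 0, 0]
3 nonzero rows, so rank(A) = 3.
A has 5 columns; by rank–nullity, nullity = 5 − 3 = 2.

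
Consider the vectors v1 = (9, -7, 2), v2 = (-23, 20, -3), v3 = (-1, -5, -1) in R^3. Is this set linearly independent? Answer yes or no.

yes

Form the matrix with these vectors as rows and row reduce.
R2 ← R2 + (23/9)·R1: [0, 19/9, 19/9]
R3 ← R3 + (1/9)·R1: [0, -52/9, -7/9]
R3 ← R3 + (52/19)·R2: [0, 0, 5]
3 nonzero rows, so the 3 vectors span a space of dimension 3.
Since 3 = 3, the vectors are linearly independent.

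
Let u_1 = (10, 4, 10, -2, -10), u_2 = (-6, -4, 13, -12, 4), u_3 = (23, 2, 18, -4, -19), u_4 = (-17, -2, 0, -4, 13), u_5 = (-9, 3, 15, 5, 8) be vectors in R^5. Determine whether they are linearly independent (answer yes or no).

Form the matrix with these vectors as rows and row reduce.
R2 ← R2 + (3/5)·R1: [0, -8/5, 19, -66/5, -2]
R3 ← R3 − (23/10)·R1: [0, -36/5, -5, 3/5, 4]
R4 ← R4 + (17/10)·R1: [0, 24/5, 17, -37/5, -4]
R5 ← R5 + (9/10)·R1: [0, 33/5, 24, 16/5, -1]
R3 ← R3 − (9/2)·R2: [0, 0, -181/2, 60, 13]
R4 ← R4 + (3)·R2: [0, 0, 74, -47, -10]
R5 ← R5 + (33/8)·R2: [0, 0, 819/8, -205/4, -37/4]
R4 ← R4 + (148/181)·R3: [0, 0, 0, 373/181, 114/181]
R5 ← R5 + (819/724)·R3: [0, 0, 0, 12035/724, 1975/362]
R5 ← R5 − (12035/1492)·R4: [0, 0, 0, 0, 140/373]
5 nonzero rows, so the 5 vectors span a space of dimension 5.
Since 5 = 5, the vectors are linearly independent.

yes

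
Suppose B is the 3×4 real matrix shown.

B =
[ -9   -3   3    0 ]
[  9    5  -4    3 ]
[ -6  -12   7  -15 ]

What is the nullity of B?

Row reduce to echelon form.
R2 ← R2 + R1: [0, 2, -1, 3]
R3 ← R3 − (2/3)·R1: [0, -10, 5, -15]
R3 ← R3 + (5)·R2: [0, 0, 0, 0]
2 nonzero rows, so rank(B) = 2.
B has 4 columns; by rank–nullity, nullity = 4 − 2 = 2.

2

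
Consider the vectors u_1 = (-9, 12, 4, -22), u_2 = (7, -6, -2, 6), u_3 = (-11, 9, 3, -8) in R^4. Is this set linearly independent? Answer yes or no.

no

Form the matrix with these vectors as rows and row reduce.
R2 ← R2 + (7/9)·R1: [0, 10/3, 10/9, -100/9]
R3 ← R3 − (11/9)·R1: [0, -17/3, -17/9, 170/9]
R3 ← R3 + (17/10)·R2: [0, 0, 0, 0]
2 nonzero rows, so the 3 vectors span a space of dimension 2.
Since 2 < 3, the vectors are linearly dependent.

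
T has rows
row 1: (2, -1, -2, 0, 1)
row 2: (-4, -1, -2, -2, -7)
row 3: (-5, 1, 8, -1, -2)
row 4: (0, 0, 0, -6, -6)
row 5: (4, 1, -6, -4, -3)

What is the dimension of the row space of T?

Row reduce to echelon form.
R2 ← R2 + (2)·R1: [0, -3, -6, -2, -5]
R3 ← R3 + (5/2)·R1: [0, -3/2, 3, -1, 1/2]
R5 ← R5 − (2)·R1: [0, 3, -2, -4, -5]
R3 ← R3 − (1/2)·R2: [0, 0, 6, 0, 3]
R5 ← R5 + R2: [0, 0, -8, -6, -10]
R5 ← R5 + (4/3)·R3: [0, 0, 0, -6, -6]
R5 ← R5 − R4: [0, 0, 0, 0, 0]
Echelon form has 4 nonzero rows, so rank(T) = 4.
The row space has dimension equal to the rank: 4.

4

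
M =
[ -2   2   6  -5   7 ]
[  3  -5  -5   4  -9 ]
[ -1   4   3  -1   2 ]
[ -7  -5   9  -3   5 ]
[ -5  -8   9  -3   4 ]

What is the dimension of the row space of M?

5

Row reduce to echelon form.
R2 ← R2 + (3/2)·R1: [0, -2, 4, -7/2, 3/2]
R3 ← R3 − (1/2)·R1: [0, 3, 0, 3/2, -3/2]
R4 ← R4 − (7/2)·R1: [0, -12, -12, 29/2, -39/2]
R5 ← R5 − (5/2)·R1: [0, -13, -6, 19/2, -27/2]
R3 ← R3 + (3/2)·R2: [0, 0, 6, -15/4, 3/4]
R4 ← R4 − (6)·R2: [0, 0, -36, 71/2, -57/2]
R5 ← R5 − (13/2)·R2: [0, 0, -32, 129/4, -93/4]
R4 ← R4 + (6)·R3: [0, 0, 0, 13, -24]
R5 ← R5 + (16/3)·R3: [0, 0, 0, 49/4, -77/4]
R5 ← R5 − (49/52)·R4: [0, 0, 0, 0, 175/52]
Echelon form has 5 nonzero rows, so rank(M) = 5.
The row space has dimension equal to the rank: 5.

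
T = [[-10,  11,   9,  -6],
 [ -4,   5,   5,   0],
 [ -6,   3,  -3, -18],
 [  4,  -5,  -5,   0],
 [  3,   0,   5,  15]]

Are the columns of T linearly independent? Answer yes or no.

no

Row reduce T to echelon form.
R2 ← R2 − (2/5)·R1: [0, 3/5, 7/5, 12/5]
R3 ← R3 − (3/5)·R1: [0, -18/5, -42/5, -72/5]
R4 ← R4 + (2/5)·R1: [0, -3/5, -7/5, -12/5]
R5 ← R5 + (3/10)·R1: [0, 33/10, 77/10, 66/5]
R3 ← R3 + (6)·R2: [0, 0, 0, 0]
R4 ← R4 + R2: [0, 0, 0, 0]
R5 ← R5 − (11/2)·R2: [0, 0, 0, 0]
2 pivots among 4 columns.
Only 2 < 4 pivot columns, so the columns are linearly dependent.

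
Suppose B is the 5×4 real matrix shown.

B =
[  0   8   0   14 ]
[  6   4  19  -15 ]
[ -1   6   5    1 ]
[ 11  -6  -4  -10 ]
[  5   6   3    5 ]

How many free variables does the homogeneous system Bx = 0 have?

Row reduce to echelon form.
Swap R1 ↔ R2
R3 ← R3 + (1/6)·R1: [0, 20/3, 49/6, -3/2]
R4 ← R4 − (11/6)·R1: [0, -40/3, -233/6, 35/2]
R5 ← R5 − (5/6)·R1: [0, 8/3, -77/6, 35/2]
R3 ← R3 − (5/6)·R2: [0, 0, 49/6, -79/6]
R4 ← R4 + (5/3)·R2: [0, 0, -233/6, 245/6]
R5 ← R5 − (1/3)·R2: [0, 0, -77/6, 77/6]
R4 ← R4 + (233/49)·R3: [0, 0, 0, -1067/49]
R5 ← R5 + (11/7)·R3: [0, 0, 0, -55/7]
R5 ← R5 − (35/97)·R4: [0, 0, 0, 0]
4 nonzero rows, so rank(B) = 4.
B has 4 columns; by rank–nullity, nullity = 4 − 4 = 0.

0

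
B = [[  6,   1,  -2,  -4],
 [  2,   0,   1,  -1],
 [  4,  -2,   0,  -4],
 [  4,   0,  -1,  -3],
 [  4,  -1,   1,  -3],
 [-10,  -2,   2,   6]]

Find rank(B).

3

Row reduce to echelon form.
R2 ← R2 − (1/3)·R1: [0, -1/3, 5/3, 1/3]
R3 ← R3 − (2/3)·R1: [0, -8/3, 4/3, -4/3]
R4 ← R4 − (2/3)·R1: [0, -2/3, 1/3, -1/3]
R5 ← R5 − (2/3)·R1: [0, -5/3, 7/3, -1/3]
R6 ← R6 + (5/3)·R1: [0, -1/3, -4/3, -2/3]
R3 ← R3 − (8)·R2: [0, 0, -12, -4]
R4 ← R4 − (2)·R2: [0, 0, -3, -1]
R5 ← R5 − (5)·R2: [0, 0, -6, -2]
R6 ← R6 − R2: [0, 0, -3, -1]
R4 ← R4 − (1/4)·R3: [0, 0, 0, 0]
R5 ← R5 − (1/2)·R3: [0, 0, 0, 0]
R6 ← R6 − (1/4)·R3: [0, 0, 0, 0]
Echelon form has 3 nonzero rows, so rank(B) = 3.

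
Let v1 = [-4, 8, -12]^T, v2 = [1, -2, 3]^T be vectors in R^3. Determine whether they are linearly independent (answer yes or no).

Form the matrix with these vectors as rows and row reduce.
R2 ← R2 + (1/4)·R1: [0, 0, 0]
1 nonzero row, so the 2 vectors span a space of dimension 1.
Since 1 < 2, the vectors are linearly dependent.

no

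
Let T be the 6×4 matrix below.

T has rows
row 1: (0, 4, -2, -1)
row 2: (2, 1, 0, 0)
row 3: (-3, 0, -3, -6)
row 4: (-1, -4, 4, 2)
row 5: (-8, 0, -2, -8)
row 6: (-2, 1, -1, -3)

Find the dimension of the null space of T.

Row reduce to echelon form.
Swap R1 ↔ R2
R3 ← R3 + (3/2)·R1: [0, 3/2, -3, -6]
R4 ← R4 + (1/2)·R1: [0, -7/2, 4, 2]
R5 ← R5 + (4)·R1: [0, 4, -2, -8]
R6 ← R6 + R1: [0, 2, -1, -3]
R3 ← R3 − (3/8)·R2: [0, 0, -9/4, -45/8]
R4 ← R4 + (7/8)·R2: [0, 0, 9/4, 9/8]
R5 ← R5 − R2: [0, 0, 0, -7]
R6 ← R6 − (1/2)·R2: [0, 0, 0, -5/2]
R4 ← R4 + R3: [0, 0, 0, -9/2]
R5 ← R5 − (14/9)·R4: [0, 0, 0, 0]
R6 ← R6 − (5/9)·R4: [0, 0, 0, 0]
4 nonzero rows, so rank(T) = 4.
T has 4 columns; by rank–nullity, nullity = 4 − 4 = 0.

0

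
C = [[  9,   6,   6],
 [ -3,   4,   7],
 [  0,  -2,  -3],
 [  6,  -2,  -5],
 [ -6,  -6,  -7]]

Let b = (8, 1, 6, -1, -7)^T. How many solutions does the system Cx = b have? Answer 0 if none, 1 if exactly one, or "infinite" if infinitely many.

Row reduce the augmented matrix [C | b].
R2 ← R2 + (1/3)·R1: [0, 6, 9, 11/3]
R4 ← R4 − (2/3)·R1: [0, -6, -9, -19/3]
R5 ← R5 + (2/3)·R1: [0, -2, -3, -5/3]
R3 ← R3 + (1/3)·R2: [0, 0, 0, 65/9]
R4 ← R4 + R2: [0, 0, 0, -8/3]
R5 ← R5 + (1/3)·R2: [0, 0, 0, -4/9]
R4 ← R4 + (24/65)·R3: [0, 0, 0, 0]
R5 ← R5 + (4/65)·R3: [0, 0, 0, 0]
The echelon form has 3 nonzero rows; the last pivot sits in the augmented column, so rank(C) = 2 but rank([C|b]) = 3.
Since the ranks differ, the system is inconsistent.
It has no solutions.

0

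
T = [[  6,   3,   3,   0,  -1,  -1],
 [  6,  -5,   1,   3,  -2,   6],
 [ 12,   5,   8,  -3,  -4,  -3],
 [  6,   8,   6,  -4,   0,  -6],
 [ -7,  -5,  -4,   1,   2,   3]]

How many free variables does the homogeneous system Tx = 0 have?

Row reduce to echelon form.
R2 ← R2 − R1: [0, -8, -2, 3, -1, 7]
R3 ← R3 − (2)·R1: [0, -1, 2, -3, -2, -1]
R4 ← R4 − R1: [0, 5, 3, -4, 1, -5]
R5 ← R5 + (7/6)·R1: [0, -3/2, -1/2, 1, 5/6, 11/6]
R3 ← R3 − (1/8)·R2: [0, 0, 9/4, -27/8, -15/8, -15/8]
R4 ← R4 + (5/8)·R2: [0, 0, 7/4, -17/8, 3/8, -5/8]
R5 ← R5 − (3/16)·R2: [0, 0, -1/8, 7/16, 49/48, 25/48]
R4 ← R4 − (7/9)·R3: [0, 0, 0, 1/2, 11/6, 5/6]
R5 ← R5 + (1/18)·R3: [0, 0, 0, 1/4, 11/12, 5/12]
R5 ← R5 − (1/2)·R4: [0, 0, 0, 0, 0, 0]
4 nonzero rows, so rank(T) = 4.
T has 6 columns; by rank–nullity, nullity = 6 − 4 = 2.

2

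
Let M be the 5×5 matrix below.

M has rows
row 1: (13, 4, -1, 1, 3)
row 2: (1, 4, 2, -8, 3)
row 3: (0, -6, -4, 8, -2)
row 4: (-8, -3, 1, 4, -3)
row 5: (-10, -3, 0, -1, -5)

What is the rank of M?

Row reduce to echelon form.
R2 ← R2 − (1/13)·R1: [0, 48/13, 27/13, -105/13, 36/13]
R4 ← R4 + (8/13)·R1: [0, -7/13, 5/13, 60/13, -15/13]
R5 ← R5 + (10/13)·R1: [0, 1/13, -10/13, -3/13, -35/13]
R3 ← R3 + (13/8)·R2: [0, 0, -5/8, -41/8, 5/2]
R4 ← R4 + (7/48)·R2: [0, 0, 11/16, 55/16, -3/4]
R5 ← R5 − (1/48)·R2: [0, 0, -13/16, -1/16, -11/4]
R4 ← R4 + (11/10)·R3: [0, 0, 0, -11/5, 2]
R5 ← R5 − (13/10)·R3: [0, 0, 0, 33/5, -6]
R5 ← R5 + (3)·R4: [0, 0, 0, 0, 0]
Echelon form has 4 nonzero rows, so rank(M) = 4.

4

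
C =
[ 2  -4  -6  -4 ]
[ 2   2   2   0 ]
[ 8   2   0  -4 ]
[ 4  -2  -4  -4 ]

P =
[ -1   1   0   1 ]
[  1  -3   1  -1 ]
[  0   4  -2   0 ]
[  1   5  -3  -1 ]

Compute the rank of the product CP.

2

First compute CP:
[[-10, -30,  20,  10],
 [  0,   4,  -2,   0],
 [-10, -18,  14,  10],
 [-10, -26,  18,  10]]
Now row reduce the product.
R3 ← R3 − R1: [0, 12, -6, 0]
R4 ← R4 − R1: [0, 4, -2, 0]
R3 ← R3 − (3)·R2: [0, 0, 0, 0]
R4 ← R4 − R2: [0, 0, 0, 0]
2 nonzero rows, so rank(CP) = 2.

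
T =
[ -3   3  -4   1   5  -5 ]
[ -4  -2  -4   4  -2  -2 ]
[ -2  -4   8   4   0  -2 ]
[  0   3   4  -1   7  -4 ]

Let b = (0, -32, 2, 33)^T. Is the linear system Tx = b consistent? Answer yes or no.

yes

Row reduce the augmented matrix [T | b].
R2 ← R2 − (4/3)·R1: [0, -6, 4/3, 8/3, -26/3, 14/3, -32]
R3 ← R3 − (2/3)·R1: [0, -6, 32/3, 10/3, -10/3, 4/3, 2]
R3 ← R3 − R2: [0, 0, 28/3, 2/3, 16/3, -10/3, 34]
R4 ← R4 + (1/2)·R2: [0, 0, 14/3, 1/3, 8/3, -5/3, 17]
R4 ← R4 − (1/2)·R3: [0, 0, 0, 0, 0, 0, 0]
The echelon form has 3 nonzero rows, and every pivot lies in the first 6 columns, so rank(T) = rank([T|b]) = 3.
The system is consistent.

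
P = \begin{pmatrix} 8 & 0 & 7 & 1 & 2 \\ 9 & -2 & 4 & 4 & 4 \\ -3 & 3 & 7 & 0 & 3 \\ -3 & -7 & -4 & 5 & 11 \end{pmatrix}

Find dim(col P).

Row reduce to echelon form.
R2 ← R2 − (9/8)·R1: [0, -2, -31/8, 23/8, 7/4]
R3 ← R3 + (3/8)·R1: [0, 3, 77/8, 3/8, 15/4]
R4 ← R4 + (3/8)·R1: [0, -7, -11/8, 43/8, 47/4]
R3 ← R3 + (3/2)·R2: [0, 0, 61/16, 75/16, 51/8]
R4 ← R4 − (7/2)·R2: [0, 0, 195/16, -75/16, 45/8]
R4 ← R4 − (195/61)·R3: [0, 0, 0, -1200/61, -900/61]
Echelon form has 4 nonzero rows, so rank(P) = 4.
The column space has dimension equal to the rank: 4.

4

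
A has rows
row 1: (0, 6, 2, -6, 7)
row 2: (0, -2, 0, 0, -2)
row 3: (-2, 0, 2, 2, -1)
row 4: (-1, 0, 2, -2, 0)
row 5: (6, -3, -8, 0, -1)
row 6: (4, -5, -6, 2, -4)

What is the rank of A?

3

Row reduce to echelon form.
Swap R1 ↔ R3
R4 ← R4 − (1/2)·R1: [0, 0, 1, -3, 1/2]
R5 ← R5 + (3)·R1: [0, -3, -2, 6, -4]
R6 ← R6 + (2)·R1: [0, -5, -2, 6, -6]
R3 ← R3 + (3)·R2: [0, 0, 2, -6, 1]
R5 ← R5 − (3/2)·R2: [0, 0, -2, 6, -1]
R6 ← R6 − (5/2)·R2: [0, 0, -2, 6, -1]
R4 ← R4 − (1/2)·R3: [0, 0, 0, 0, 0]
R5 ← R5 + R3: [0, 0, 0, 0, 0]
R6 ← R6 + R3: [0, 0, 0, 0, 0]
Echelon form has 3 nonzero rows, so rank(A) = 3.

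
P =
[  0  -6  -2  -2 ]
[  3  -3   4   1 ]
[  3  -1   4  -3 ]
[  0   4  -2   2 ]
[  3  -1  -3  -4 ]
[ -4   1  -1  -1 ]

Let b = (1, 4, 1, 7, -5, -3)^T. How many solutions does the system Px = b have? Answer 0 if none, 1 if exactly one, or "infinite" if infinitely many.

Row reduce the augmented matrix [P | b].
Swap R1 ↔ R2
R3 ← R3 − R1: [0, 2, 0, -4, -3]
R5 ← R5 − R1: [0, 2, -7, -5, -9]
R6 ← R6 + (4/3)·R1: [0, -3, 13/3, 1/3, 7/3]
R3 ← R3 + (1/3)·R2: [0, 0, -2/3, -14/3, -8/3]
R4 ← R4 + (2/3)·R2: [0, 0, -10/3, 2/3, 23/3]
R5 ← R5 + (1/3)·R2: [0, 0, -23/3, -17/3, -26/3]
R6 ← R6 − (1/2)·R2: [0, 0, 16/3, 4/3, 11/6]
R4 ← R4 − (5)·R3: [0, 0, 0, 24, 21]
R5 ← R5 − (23/2)·R3: [0, 0, 0, 48, 22]
R6 ← R6 + (8)·R3: [0, 0, 0, -36, -39/2]
R5 ← R5 − (2)·R4: [0, 0, 0, 0, -20]
R6 ← R6 + (3/2)·R4: [0, 0, 0, 0, 12]
R6 ← R6 + (3/5)·R5: [0, 0, 0, 0, 0]
The echelon form has 5 nonzero rows; the last pivot sits in the augmented column, so rank(P) = 4 but rank([P|b]) = 5.
Since the ranks differ, the system is inconsistent.
It has no solutions.

0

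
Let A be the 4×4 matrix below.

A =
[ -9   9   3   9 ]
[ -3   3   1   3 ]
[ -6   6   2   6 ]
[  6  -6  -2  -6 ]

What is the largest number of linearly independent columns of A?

1

Row reduce to echelon form.
R2 ← R2 − (1/3)·R1: [0, 0, 0, 0]
R3 ← R3 − (2/3)·R1: [0, 0, 0, 0]
R4 ← R4 + (2/3)·R1: [0, 0, 0, 0]
Echelon form has 1 nonzero row, so rank(A) = 1.
The rank gives the maximum number of linearly independent columns: 1.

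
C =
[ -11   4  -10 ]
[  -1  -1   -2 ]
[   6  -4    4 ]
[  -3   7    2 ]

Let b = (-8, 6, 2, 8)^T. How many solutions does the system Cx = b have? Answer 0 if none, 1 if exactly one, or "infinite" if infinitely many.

Row reduce the augmented matrix [C | b].
R2 ← R2 − (1/11)·R1: [0, -15/11, -12/11, 74/11]
R3 ← R3 + (6/11)·R1: [0, -20/11, -16/11, -26/11]
R4 ← R4 − (3/11)·R1: [0, 65/11, 52/11, 112/11]
R3 ← R3 − (4/3)·R2: [0, 0, 0, -34/3]
R4 ← R4 + (13/3)·R2: [0, 0, 0, 118/3]
R4 ← R4 + (59/17)·R3: [0, 0, 0, 0]
The echelon form has 3 nonzero rows; the last pivot sits in the augmented column, so rank(C) = 2 but rank([C|b]) = 3.
Since the ranks differ, the system is inconsistent.
It has no solutions.

0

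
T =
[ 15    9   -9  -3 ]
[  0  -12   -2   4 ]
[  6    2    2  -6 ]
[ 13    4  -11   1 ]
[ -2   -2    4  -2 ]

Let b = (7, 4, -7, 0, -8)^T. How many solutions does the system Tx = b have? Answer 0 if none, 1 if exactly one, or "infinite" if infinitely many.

0

Row reduce the augmented matrix [T | b].
R3 ← R3 − (2/5)·R1: [0, -8/5, 28/5, -24/5, -49/5]
R4 ← R4 − (13/15)·R1: [0, -19/5, -16/5, 18/5, -91/15]
R5 ← R5 + (2/15)·R1: [0, -4/5, 14/5, -12/5, -106/15]
R3 ← R3 − (2/15)·R2: [0, 0, 88/15, -16/3, -31/3]
R4 ← R4 − (19/60)·R2: [0, 0, -77/30, 7/3, -22/3]
R5 ← R5 − (1/15)·R2: [0, 0, 44/15, -8/3, -22/3]
R4 ← R4 + (7/16)·R3: [0, 0, 0, 0, -569/48]
R5 ← R5 − (1/2)·R3: [0, 0, 0, 0, -13/6]
R5 ← R5 − (104/569)·R4: [0, 0, 0, 0, 0]
The echelon form has 4 nonzero rows; the last pivot sits in the augmented column, so rank(T) = 3 but rank([T|b]) = 4.
Since the ranks differ, the system is inconsistent.
It has no solutions.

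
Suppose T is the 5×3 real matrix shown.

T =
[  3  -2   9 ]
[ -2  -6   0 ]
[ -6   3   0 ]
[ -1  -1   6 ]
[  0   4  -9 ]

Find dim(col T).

3

Row reduce to echelon form.
R2 ← R2 + (2/3)·R1: [0, -22/3, 6]
R3 ← R3 + (2)·R1: [0, -1, 18]
R4 ← R4 + (1/3)·R1: [0, -5/3, 9]
R3 ← R3 − (3/22)·R2: [0, 0, 189/11]
R4 ← R4 − (5/22)·R2: [0, 0, 84/11]
R5 ← R5 + (6/11)·R2: [0, 0, -63/11]
R4 ← R4 − (4/9)·R3: [0, 0, 0]
R5 ← R5 + (1/3)·R3: [0, 0, 0]
Echelon form has 3 nonzero rows, so rank(T) = 3.
The column space has dimension equal to the rank: 3.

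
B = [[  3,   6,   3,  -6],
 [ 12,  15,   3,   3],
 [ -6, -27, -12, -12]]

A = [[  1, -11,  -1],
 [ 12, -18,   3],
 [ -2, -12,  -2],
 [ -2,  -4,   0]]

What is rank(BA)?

3

First compute BA:
[[ 81, -153,   9],
 [180, -450,  27],
 [-282, 744, -51]]
Now row reduce the product.
R2 ← R2 − (20/9)·R1: [0, -110, 7]
R3 ← R3 + (94/27)·R1: [0, 634/3, -59/3]
R3 ← R3 + (317/165)·R2: [0, 0, -342/55]
3 nonzero rows, so rank(BA) = 3.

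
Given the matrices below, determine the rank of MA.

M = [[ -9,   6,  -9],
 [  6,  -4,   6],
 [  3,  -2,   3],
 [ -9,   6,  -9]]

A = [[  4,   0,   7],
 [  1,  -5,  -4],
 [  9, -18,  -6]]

1

First compute MA:
[[-111, 132, -33],
 [ 74, -88,  22],
 [ 37, -44,  11],
 [-111, 132, -33]]
Now row reduce the product.
R2 ← R2 + (2/3)·R1: [0, 0, 0]
R3 ← R3 + (1/3)·R1: [0, 0, 0]
R4 ← R4 − R1: [0, 0, 0]
1 nonzero row, so rank(MA) = 1.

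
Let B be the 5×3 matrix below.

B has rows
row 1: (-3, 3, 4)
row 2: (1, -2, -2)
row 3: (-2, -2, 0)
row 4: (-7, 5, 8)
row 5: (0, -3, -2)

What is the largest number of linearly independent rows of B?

2

Row reduce to echelon form.
R2 ← R2 + (1/3)·R1: [0, -1, -2/3]
R3 ← R3 − (2/3)·R1: [0, -4, -8/3]
R4 ← R4 − (7/3)·R1: [0, -2, -4/3]
R3 ← R3 − (4)·R2: [0, 0, 0]
R4 ← R4 − (2)·R2: [0, 0, 0]
R5 ← R5 − (3)·R2: [0, 0, 0]
Echelon form has 2 nonzero rows, so rank(B) = 2.
The rank gives the maximum number of linearly independent rows: 2.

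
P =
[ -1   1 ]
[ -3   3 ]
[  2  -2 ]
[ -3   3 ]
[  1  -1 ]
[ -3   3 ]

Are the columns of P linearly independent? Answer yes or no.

no

Row reduce P to echelon form.
R2 ← R2 − (3)·R1: [0, 0]
R3 ← R3 + (2)·R1: [0, 0]
R4 ← R4 − (3)·R1: [0, 0]
R5 ← R5 + R1: [0, 0]
R6 ← R6 − (3)·R1: [0, 0]
1 pivot among 2 columns.
Only 1 < 2 pivot columns, so the columns are linearly dependent.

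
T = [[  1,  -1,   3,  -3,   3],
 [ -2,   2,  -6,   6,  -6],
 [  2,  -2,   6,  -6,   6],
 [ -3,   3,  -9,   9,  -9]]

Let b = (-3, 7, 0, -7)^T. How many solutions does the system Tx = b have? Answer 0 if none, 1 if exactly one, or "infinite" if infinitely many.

Row reduce the augmented matrix [T | b].
R2 ← R2 + (2)·R1: [0, 0, 0, 0, 0, 1]
R3 ← R3 − (2)·R1: [0, 0, 0, 0, 0, 6]
R4 ← R4 + (3)·R1: [0, 0, 0, 0, 0, -16]
R3 ← R3 − (6)·R2: [0, 0, 0, 0, 0, 0]
R4 ← R4 + (16)·R2: [0, 0, 0, 0, 0, 0]
The echelon form has 2 nonzero rows; the last pivot sits in the augmented column, so rank(T) = 1 but rank([T|b]) = 2.
Since the ranks differ, the system is inconsistent.
It has no solutions.

0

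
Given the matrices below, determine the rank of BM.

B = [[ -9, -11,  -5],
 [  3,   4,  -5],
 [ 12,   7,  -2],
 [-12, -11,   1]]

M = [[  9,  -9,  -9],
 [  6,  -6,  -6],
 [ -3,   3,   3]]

1

First compute BM:
[[-132, 132, 132],
 [ 66, -66, -66],
 [156, -156, -156],
 [-177, 177, 177]]
Now row reduce the product.
R2 ← R2 + (1/2)·R1: [0, 0, 0]
R3 ← R3 + (13/11)·R1: [0, 0, 0]
R4 ← R4 − (59/44)·R1: [0, 0, 0]
1 nonzero row, so rank(BM) = 1.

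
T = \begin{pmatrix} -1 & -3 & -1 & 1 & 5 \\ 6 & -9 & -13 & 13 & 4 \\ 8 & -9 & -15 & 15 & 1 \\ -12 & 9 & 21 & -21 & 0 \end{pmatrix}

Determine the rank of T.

3

Row reduce to echelon form.
R2 ← R2 + (6)·R1: [0, -27, -19, 19, 34]
R3 ← R3 + (8)·R1: [0, -33, -23, 23, 41]
R4 ← R4 − (12)·R1: [0, 45, 33, -33, -60]
R3 ← R3 − (11/9)·R2: [0, 0, 2/9, -2/9, -5/9]
R4 ← R4 + (5/3)·R2: [0, 0, 4/3, -4/3, -10/3]
R4 ← R4 − (6)·R3: [0, 0, 0, 0, 0]
Echelon form has 3 nonzero rows, so rank(T) = 3.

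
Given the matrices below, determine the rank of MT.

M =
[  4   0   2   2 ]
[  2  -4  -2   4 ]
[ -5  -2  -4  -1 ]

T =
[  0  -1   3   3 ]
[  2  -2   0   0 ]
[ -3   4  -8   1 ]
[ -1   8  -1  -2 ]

First compute MT:
[[ -8,  20,  -6,  10],
 [ -6,  30,  18,  -4],
 [  9, -15,  18, -17]]
Now row reduce the product.
R2 ← R2 − (3/4)·R1: [0, 15, 45/2, -23/2]
R3 ← R3 + (9/8)·R1: [0, 15/2, 45/4, -23/4]
R3 ← R3 − (1/2)·R2: [0, 0, 0, 0]
2 nonzero rows, so rank(MT) = 2.

2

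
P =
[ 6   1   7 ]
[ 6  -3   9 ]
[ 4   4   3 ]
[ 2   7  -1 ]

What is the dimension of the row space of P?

Row reduce to echelon form.
R2 ← R2 − R1: [0, -4, 2]
R3 ← R3 − (2/3)·R1: [0, 10/3, -5/3]
R4 ← R4 − (1/3)·R1: [0, 20/3, -10/3]
R3 ← R3 + (5/6)·R2: [0, 0, 0]
R4 ← R4 + (5/3)·R2: [0, 0, 0]
Echelon form has 2 nonzero rows, so rank(P) = 2.
The row space has dimension equal to the rank: 2.

2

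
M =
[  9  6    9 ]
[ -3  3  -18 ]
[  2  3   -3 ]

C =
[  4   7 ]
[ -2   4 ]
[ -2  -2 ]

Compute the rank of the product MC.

First compute MC:
[[  6,  69],
 [ 18,  27],
 [  8,  32]]
Now row reduce the product.
R2 ← R2 − (3)·R1: [0, -180]
R3 ← R3 − (4/3)·R1: [0, -60]
R3 ← R3 − (1/3)·R2: [0, 0]
2 nonzero rows, so rank(MC) = 2.

2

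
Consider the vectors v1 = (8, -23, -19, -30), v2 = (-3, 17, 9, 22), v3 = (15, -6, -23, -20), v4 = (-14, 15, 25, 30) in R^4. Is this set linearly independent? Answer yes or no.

Form the matrix with these vectors as rows and row reduce.
R2 ← R2 + (3/8)·R1: [0, 67/8, 15/8, 43/4]
R3 ← R3 − (15/8)·R1: [0, 297/8, 101/8, 145/4]
R4 ← R4 + (7/4)·R1: [0, -101/4, -33/4, -45/2]
R3 ← R3 − (297/67)·R2: [0, 0, 289/67, -764/67]
R4 ← R4 + (202/67)·R2: [0, 0, -174/67, 664/67]
R4 ← R4 + (174/289)·R3: [0, 0, 0, 880/289]
4 nonzero rows, so the 4 vectors span a space of dimension 4.
Since 4 = 4, the vectors are linearly independent.

yes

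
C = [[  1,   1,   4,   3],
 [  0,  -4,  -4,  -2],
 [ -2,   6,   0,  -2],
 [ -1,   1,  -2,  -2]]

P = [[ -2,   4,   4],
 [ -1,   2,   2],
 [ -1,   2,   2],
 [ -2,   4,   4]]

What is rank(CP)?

1

First compute CP:
[[-13,  26,  26],
 [ 12, -24, -24],
 [  2,  -4,  -4],
 [  7, -14, -14]]
Now row reduce the product.
R2 ← R2 + (12/13)·R1: [0, 0, 0]
R3 ← R3 + (2/13)·R1: [0, 0, 0]
R4 ← R4 + (7/13)·R1: [0, 0, 0]
1 nonzero row, so rank(CP) = 1.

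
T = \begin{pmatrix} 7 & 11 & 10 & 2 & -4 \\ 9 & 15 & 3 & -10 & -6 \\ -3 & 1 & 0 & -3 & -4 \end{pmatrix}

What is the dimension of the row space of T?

3

Row reduce to echelon form.
R2 ← R2 − (9/7)·R1: [0, 6/7, -69/7, -88/7, -6/7]
R3 ← R3 + (3/7)·R1: [0, 40/7, 30/7, -15/7, -40/7]
R3 ← R3 − (20/3)·R2: [0, 0, 70, 245/3, 0]
Echelon form has 3 nonzero rows, so rank(T) = 3.
The row space has dimension equal to the rank: 3.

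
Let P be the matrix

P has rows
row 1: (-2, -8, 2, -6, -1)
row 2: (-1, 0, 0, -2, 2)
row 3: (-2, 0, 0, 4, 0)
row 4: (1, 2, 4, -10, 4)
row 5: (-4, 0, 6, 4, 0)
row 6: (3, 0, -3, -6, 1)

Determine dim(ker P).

Row reduce to echelon form.
R2 ← R2 − (1/2)·R1: [0, 4, -1, 1, 5/2]
R3 ← R3 − R1: [0, 8, -2, 10, 1]
R4 ← R4 + (1/2)·R1: [0, -2, 5, -13, 7/2]
R5 ← R5 − (2)·R1: [0, 16, 2, 16, 2]
R6 ← R6 + (3/2)·R1: [0, -12, 0, -15, -1/2]
R3 ← R3 − (2)·R2: [0, 0, 0, 8, -4]
R4 ← R4 + (1/2)·R2: [0, 0, 9/2, -25/2, 19/4]
R5 ← R5 − (4)·R2: [0, 0, 6, 12, -8]
R6 ← R6 + (3)·R2: [0, 0, -3, -12, 7]
Swap R3 ↔ R4
R5 ← R5 − (4/3)·R3: [0, 0, 0, 86/3, -43/3]
R6 ← R6 + (2/3)·R3: [0, 0, 0, -61/3, 61/6]
R5 ← R5 − (43/12)·R4: [0, 0, 0, 0, 0]
R6 ← R6 + (61/24)·R4: [0, 0, 0, 0, 0]
4 nonzero rows, so rank(P) = 4.
P has 5 columns; by rank–nullity, nullity = 5 − 4 = 1.

1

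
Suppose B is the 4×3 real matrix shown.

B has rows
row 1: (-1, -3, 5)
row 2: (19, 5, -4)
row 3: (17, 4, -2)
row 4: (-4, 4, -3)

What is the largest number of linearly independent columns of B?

3

Row reduce to echelon form.
R2 ← R2 + (19)·R1: [0, -52, 91]
R3 ← R3 + (17)·R1: [0, -47, 83]
R4 ← R4 − (4)·R1: [0, 16, -23]
R3 ← R3 − (47/52)·R2: [0, 0, 3/4]
R4 ← R4 + (4/13)·R2: [0, 0, 5]
R4 ← R4 − (20/3)·R3: [0, 0, 0]
Echelon form has 3 nonzero rows, so rank(B) = 3.
The rank gives the maximum number of linearly independent columns: 3.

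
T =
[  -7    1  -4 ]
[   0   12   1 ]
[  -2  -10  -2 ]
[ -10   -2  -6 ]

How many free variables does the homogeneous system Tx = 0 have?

Row reduce to echelon form.
R3 ← R3 − (2/7)·R1: [0, -72/7, -6/7]
R4 ← R4 − (10/7)·R1: [0, -24/7, -2/7]
R3 ← R3 + (6/7)·R2: [0, 0, 0]
R4 ← R4 + (2/7)·R2: [0, 0, 0]
2 nonzero rows, so rank(T) = 2.
T has 3 columns; by rank–nullity, nullity = 3 − 2 = 1.

1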